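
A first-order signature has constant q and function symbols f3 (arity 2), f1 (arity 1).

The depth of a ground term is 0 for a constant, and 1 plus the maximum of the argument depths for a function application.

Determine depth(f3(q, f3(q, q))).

depth(f3(q, q)) = 1 + max(0, 0) = 1
depth(f3(q, f3(q, q))) = 1 + max(0, 1) = 2

2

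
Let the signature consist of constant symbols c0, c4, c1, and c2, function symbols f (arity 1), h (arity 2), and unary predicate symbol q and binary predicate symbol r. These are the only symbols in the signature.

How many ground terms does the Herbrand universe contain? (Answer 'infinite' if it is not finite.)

infinite

The signature has at least one function symbol (f, arity 1) and at least one constant (c0).
Iterating f gives infinitely many distinct ground terms: c0, f(c0), f(f(c0)), ...
So the Herbrand universe is infinite.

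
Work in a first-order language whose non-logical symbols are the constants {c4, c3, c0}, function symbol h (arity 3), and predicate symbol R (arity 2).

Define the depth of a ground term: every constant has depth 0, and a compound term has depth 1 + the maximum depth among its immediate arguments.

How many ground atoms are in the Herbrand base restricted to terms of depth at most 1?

900

First count ground terms of depth ≤ 1.
Let N_k = |{terms of depth ≤ k}|. Then N_0 = 3 and N_k = 3 + N_{k-1}^3 for k ≥ 1 (one summand per function symbol, arity giving the exponent).
N_0 = 3
N_1 = 3 + 3^3 = 30
So |H| = 30.
A ground atom is a predicate applied to a tuple of terms from H, so the count is the sum over predicates of |H|^arity:
  R: 30^2 = 900
Total ground atoms: 900.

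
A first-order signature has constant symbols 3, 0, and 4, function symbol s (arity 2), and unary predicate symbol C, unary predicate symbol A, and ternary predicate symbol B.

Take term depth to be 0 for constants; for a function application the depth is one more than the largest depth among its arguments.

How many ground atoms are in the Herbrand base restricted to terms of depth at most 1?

1752

First count ground terms of depth ≤ 1.
Let N_k count ground terms of depth at most k. Each non-constant term of depth ≤ k is some function symbol applied to depth-≤(k−1) arguments, giving N_k = 3 + N_{k-1}^2.
N_0 = 3
N_1 = 3 + 3^2 = 12
Explicitly: 3, 0, 4, s(3, 3), s(3, 0), s(3, 4), s(0, 3), s(0, 0), s(0, 4), s(4, 3), s(4, 0), s(4, 4).
So |H| = 12.
A ground atom is a predicate applied to a tuple of terms from H, so the count is the sum over predicates of |H|^arity:
  C: 12;  A: 12;  B: 12^3 = 1728
Total ground atoms: 12 + 12 + 1728 = 1752.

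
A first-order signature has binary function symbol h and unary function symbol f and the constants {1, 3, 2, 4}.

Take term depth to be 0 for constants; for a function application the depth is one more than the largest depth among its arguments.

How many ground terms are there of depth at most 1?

24

Write N_k for the number of ground terms of depth ≤ k. A term of depth ≤ k is either a constant or a function symbol applied to arguments of depth ≤ k−1, so N_k = 4 + N_{k-1}^2 + N_{k-1}.
N_0 = 4
N_1 = 4 + 4^2 + 4 = 24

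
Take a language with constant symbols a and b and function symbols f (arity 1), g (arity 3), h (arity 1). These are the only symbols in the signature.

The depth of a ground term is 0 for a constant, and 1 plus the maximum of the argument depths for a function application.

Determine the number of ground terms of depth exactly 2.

If N_k denotes the number of depth-≤k ground terms, the 2 constants give N_0 = 2, and each function symbol of arity r contributes N_{k-1}^r new terms at level k: N_k = 2 + N_{k-1} + N_{k-1}^3 + N_{k-1}.
N_0 = 2
N_1 = 2 + 2 + 2^3 + 2 = 14
N_2 = 2 + 14 + 14^3 + 14 = 2774
Terms of depth exactly 2: N_2 − N_1 = 2774 − 14 = 2760.

2760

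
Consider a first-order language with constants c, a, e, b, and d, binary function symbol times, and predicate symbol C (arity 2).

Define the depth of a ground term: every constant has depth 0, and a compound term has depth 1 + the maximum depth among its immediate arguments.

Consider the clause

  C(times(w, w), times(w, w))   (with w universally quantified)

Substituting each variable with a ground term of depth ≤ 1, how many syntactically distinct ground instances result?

Ground terms of depth ≤ 1:
  Let N_k = |{terms of depth ≤ k}|. Then N_0 = 5 and N_k = 5 + N_{k-1}^2 for k ≥ 1 (one summand per function symbol, arity giving the exponent).
  N_0 = 5
  N_1 = 5 + 5^2 = 30
So there are 30 ground terms available for substitution.
The body mentions the single quantified variable w; since ground terms form a free algebra, no two substitutions collapse to the same formula.
Number of ground instances = 30.

30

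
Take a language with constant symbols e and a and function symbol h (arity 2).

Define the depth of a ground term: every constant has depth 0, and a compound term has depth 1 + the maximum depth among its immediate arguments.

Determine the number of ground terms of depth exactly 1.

4

Let N_k = |{terms of depth ≤ k}|. Then N_0 = 2 and N_k = 2 + N_{k-1}^2 for k ≥ 1 (one summand per function symbol, arity giving the exponent).
N_0 = 2
N_1 = 2 + 2^2 = 6
Terms of depth exactly 1: N_1 − N_0 = 6 − 2 = 4.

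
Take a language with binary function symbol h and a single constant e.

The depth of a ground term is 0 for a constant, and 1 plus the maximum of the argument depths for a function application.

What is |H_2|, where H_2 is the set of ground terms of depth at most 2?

Count level by level. With function symbols h/2, the terms of depth ≤ k are the 1 constant together with each function applied to depth-≤(k−1) tuples, so N_k = 1 + N_{k-1}^2.
N_0 = 1
N_1 = 1 + 1^2 = 2
N_2 = 1 + 2^2 = 5
Explicitly: e, h(e, e), h(e, h(e, e)), h(h(e, e), e), h(h(e, e), h(e, e)).

5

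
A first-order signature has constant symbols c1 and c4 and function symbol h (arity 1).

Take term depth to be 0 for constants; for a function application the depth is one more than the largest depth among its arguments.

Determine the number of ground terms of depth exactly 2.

2

If N_k denotes the number of depth-≤k ground terms, the 2 constants give N_0 = 2, and each function symbol of arity r contributes N_{k-1}^r new terms at level k: N_k = 2 + N_{k-1}.
N_0 = 2
N_1 = 2 + 2 = 4
N_2 = 2 + 4 = 6
Terms of depth exactly 2: N_2 − N_1 = 6 − 4 = 2.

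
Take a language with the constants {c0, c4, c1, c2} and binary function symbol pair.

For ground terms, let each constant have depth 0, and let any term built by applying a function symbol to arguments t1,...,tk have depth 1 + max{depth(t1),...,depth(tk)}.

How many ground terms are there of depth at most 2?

Write N_k for the number of ground terms of depth ≤ k. A term of depth ≤ k is either a constant or a function symbol applied to arguments of depth ≤ k−1, so N_k = 4 + N_{k-1}^2.
N_0 = 4
N_1 = 4 + 4^2 = 20
N_2 = 4 + 20^2 = 404

404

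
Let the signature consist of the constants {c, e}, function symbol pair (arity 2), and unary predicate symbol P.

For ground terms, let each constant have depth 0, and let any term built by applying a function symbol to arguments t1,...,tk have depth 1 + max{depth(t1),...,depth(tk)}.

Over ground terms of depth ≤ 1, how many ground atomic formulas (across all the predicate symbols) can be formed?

6

First count ground terms of depth ≤ 1.
Write N_k for the number of ground terms of depth ≤ k. A term of depth ≤ k is either a constant or a function symbol applied to arguments of depth ≤ k−1, so N_k = 2 + N_{k-1}^2.
N_0 = 2
N_1 = 2 + 2^2 = 6
So |H| = 6.
For each predicate symbol, the number of ground atoms is |H| raised to its arity; summing:
  P: 6
Total ground atoms: 6.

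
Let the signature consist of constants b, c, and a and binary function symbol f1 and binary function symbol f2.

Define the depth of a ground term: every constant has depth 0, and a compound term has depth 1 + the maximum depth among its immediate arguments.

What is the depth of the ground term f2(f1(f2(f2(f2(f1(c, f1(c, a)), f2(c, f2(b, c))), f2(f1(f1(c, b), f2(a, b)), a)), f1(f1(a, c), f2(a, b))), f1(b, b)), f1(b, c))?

7

depth(f1(c, a)) = 1 + max(0, 0) = 1
depth(f1(c, f1(c, a))) = 1 + max(0, 1) = 2
depth(f2(b, c)) = 1 + max(0, 0) = 1
depth(f2(c, f2(b, c))) = 1 + max(0, 1) = 2
depth(f2(f1(c, f1(c, a)), f2(c, f2(b, c)))) = 1 + max(2, 2) = 3
depth(f1(c, b)) = 1 + max(0, 0) = 1
depth(f2(a, b)) = 1 + max(0, 0) = 1
depth(f1(f1(c, b), f2(a, b))) = 1 + max(1, 1) = 2
depth(f2(f1(f1(c, b), f2(a, b)), a)) = 1 + max(2, 0) = 3
depth(f2(f2(f1(c, f1(c, a)), f2(c, f2(b, c))), f2(f1(f1(c, b), f2(a, b)), a))) = 1 + max(3, 3) = 4
depth(f1(a, c)) = 1 + max(0, 0) = 1
depth(f1(f1(a, c), f2(a, b))) = 1 + max(1, 1) = 2
depth(f2(f2(f2(f1(c, f1(c, a)), f2(c, f2(b, c))), f2(f1(f1(c, b), f2(a, b)), a)), f1(f1(a, c), f2(a, b)))) = 1 + max(4, 2) = 5
depth(f1(b, b)) = 1 + max(0, 0) = 1
depth(f1(f2(f2(f2(f1(c, f1(c, a)), f2(c, f2(b, c))), f2(f1(f1(c, b), f2(a, b)), a)), f1(f1(a, c), f2(a, b))), f1(b, b))) = 1 + max(5, 1) = 6
depth(f1(b, c)) = 1 + max(0, 0) = 1
depth(f2(f1(f2(f2(f2(f1(c, f1(c, a)), f2(c, f2(b, c))), f2(f1(f1(c, b), f2(a, b)), a)), f1(f1(a, c), f2(a, b))), f1(b, b)), f1(b, c))) = 1 + max(6, 1) = 7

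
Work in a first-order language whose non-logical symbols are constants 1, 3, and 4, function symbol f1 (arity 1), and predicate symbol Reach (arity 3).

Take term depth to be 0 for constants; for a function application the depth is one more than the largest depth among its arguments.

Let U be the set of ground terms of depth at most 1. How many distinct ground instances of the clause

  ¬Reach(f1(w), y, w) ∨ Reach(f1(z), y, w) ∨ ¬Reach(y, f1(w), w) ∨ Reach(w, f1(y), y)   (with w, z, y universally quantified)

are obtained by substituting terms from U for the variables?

216

Ground terms of depth ≤ 1:
  Write N_k for the number of ground terms of depth ≤ k. A term of depth ≤ k is either a constant or a function symbol applied to arguments of depth ≤ k−1, so N_k = 3 + N_{k-1}.
  N_0 = 3
  N_1 = 3 + 3 = 6
So there are 6 ground terms available for substitution.
The clause has 3 distinct variables (w, z, y), each appearing in the body. In the free term algebra distinct substitutions yield syntactically distinct ground instances.
Number of ground instances = 6^3 = 216.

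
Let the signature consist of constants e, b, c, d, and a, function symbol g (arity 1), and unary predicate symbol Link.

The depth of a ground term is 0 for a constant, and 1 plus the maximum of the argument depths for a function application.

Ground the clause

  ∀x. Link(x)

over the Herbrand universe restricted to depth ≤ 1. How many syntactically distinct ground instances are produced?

Ground terms of depth ≤ 1:
  Write N_k for the number of ground terms of depth ≤ k. A term of depth ≤ k is either a constant or a function symbol applied to arguments of depth ≤ k−1, so N_k = 5 + N_{k-1}.
  N_0 = 5
  N_1 = 5 + 5 = 10
So there are 10 ground terms available for substitution.
The variable x ranges independently over the available ground terms, and distinct assignments produce distinct instances.
Number of ground instances = 10.

10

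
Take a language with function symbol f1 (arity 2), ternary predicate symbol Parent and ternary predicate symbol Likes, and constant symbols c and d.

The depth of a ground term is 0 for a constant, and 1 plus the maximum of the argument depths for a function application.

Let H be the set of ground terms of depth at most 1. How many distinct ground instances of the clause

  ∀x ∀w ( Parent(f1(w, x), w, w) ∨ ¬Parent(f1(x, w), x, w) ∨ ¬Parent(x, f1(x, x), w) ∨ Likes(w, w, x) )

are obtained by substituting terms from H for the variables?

Ground terms of depth ≤ 1:
  If N_k denotes the number of depth-≤k ground terms, the 2 constants give N_0 = 2, and each function symbol of arity r contributes N_{k-1}^r new terms at level k: N_k = 2 + N_{k-1}^2.
  N_0 = 2
  N_1 = 2 + 2^2 = 6
So there are 6 ground terms available for substitution.
The clause has 2 distinct variables (x, w), each appearing in the body. In the free term algebra distinct substitutions yield syntactically distinct ground instances.
Number of ground instances = 6^2 = 36.

36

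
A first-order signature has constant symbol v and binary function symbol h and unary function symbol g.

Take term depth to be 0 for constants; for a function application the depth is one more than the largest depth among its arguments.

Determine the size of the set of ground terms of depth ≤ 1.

Let N_k = |{terms of depth ≤ k}|. Then N_0 = 1 and N_k = 1 + N_{k-1}^2 + N_{k-1} for k ≥ 1 (one summand per function symbol, arity giving the exponent).
N_0 = 1
N_1 = 1 + 1^2 + 1 = 3
Explicitly: v, h(v, v), g(v).

3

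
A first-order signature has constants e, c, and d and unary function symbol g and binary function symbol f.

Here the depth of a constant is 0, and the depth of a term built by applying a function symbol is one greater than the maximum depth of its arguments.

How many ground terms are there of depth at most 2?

243

Let N_k = |{terms of depth ≤ k}|. Then N_0 = 3 and N_k = 3 + N_{k-1} + N_{k-1}^2 for k ≥ 1 (one summand per function symbol, arity giving the exponent).
N_0 = 3
N_1 = 3 + 3 + 3^2 = 15
N_2 = 3 + 15 + 15^2 = 243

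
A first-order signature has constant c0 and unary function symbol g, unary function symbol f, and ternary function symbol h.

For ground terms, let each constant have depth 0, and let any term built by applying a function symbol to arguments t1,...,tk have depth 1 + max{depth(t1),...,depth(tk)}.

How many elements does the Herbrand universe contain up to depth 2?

73

Let N_k count ground terms of depth at most k. Each non-constant term of depth ≤ k is some function symbol applied to depth-≤(k−1) arguments, giving N_k = 1 + N_{k-1} + N_{k-1} + N_{k-1}^3.
N_0 = 1
N_1 = 1 + 1 + 1 + 1^3 = 4
N_2 = 1 + 4 + 4 + 4^3 = 73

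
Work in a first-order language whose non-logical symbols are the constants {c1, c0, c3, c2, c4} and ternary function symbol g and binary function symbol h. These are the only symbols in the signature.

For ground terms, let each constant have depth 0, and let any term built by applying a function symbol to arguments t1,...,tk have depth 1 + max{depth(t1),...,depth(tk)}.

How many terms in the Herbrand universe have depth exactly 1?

150

Let N_k = |{terms of depth ≤ k}|. Then N_0 = 5 and N_k = 5 + N_{k-1}^3 + N_{k-1}^2 for k ≥ 1 (one summand per function symbol, arity giving the exponent).
N_0 = 5
N_1 = 5 + 5^3 + 5^2 = 155
Terms of depth exactly 1: N_1 − N_0 = 155 − 5 = 150.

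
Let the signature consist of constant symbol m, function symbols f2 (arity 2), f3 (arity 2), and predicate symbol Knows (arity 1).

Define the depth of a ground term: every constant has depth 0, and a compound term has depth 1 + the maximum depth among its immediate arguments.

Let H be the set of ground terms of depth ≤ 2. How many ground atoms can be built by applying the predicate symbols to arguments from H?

First count ground terms of depth ≤ 2.
Write N_k for the number of ground terms of depth ≤ k. A term of depth ≤ k is either a constant or a function symbol applied to arguments of depth ≤ k−1, so N_k = 1 + N_{k-1}^2 + N_{k-1}^2.
N_0 = 1
N_1 = 1 + 1^2 + 1^2 = 3
N_2 = 1 + 3^2 + 3^2 = 19
So |H| = 19.
For each predicate symbol, the number of ground atoms is |H| raised to its arity; summing:
  Knows: 19
Total ground atoms: 19.

19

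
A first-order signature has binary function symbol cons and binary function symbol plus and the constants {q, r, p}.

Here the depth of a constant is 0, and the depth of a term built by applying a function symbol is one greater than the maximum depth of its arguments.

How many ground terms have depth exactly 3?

Let N_k count ground terms of depth at most k. Each non-constant term of depth ≤ k is some function symbol applied to depth-≤(k−1) arguments, giving N_k = 3 + N_{k-1}^2 + N_{k-1}^2.
N_0 = 3
N_1 = 3 + 3^2 + 3^2 = 21
N_2 = 3 + 21^2 + 21^2 = 885
N_3 = 3 + 885^2 + 885^2 = 1566453
Terms of depth exactly 3: N_3 − N_2 = 1566453 − 885 = 1565568.

1565568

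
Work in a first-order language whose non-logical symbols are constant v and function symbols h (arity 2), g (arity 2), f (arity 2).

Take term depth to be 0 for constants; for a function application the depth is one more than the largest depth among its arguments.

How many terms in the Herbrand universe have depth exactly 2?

Count level by level. With function symbols h/2, g/2, f/2, the terms of depth ≤ k are the 1 constant together with each function applied to depth-≤(k−1) tuples, so N_k = 1 + N_{k-1}^2 + N_{k-1}^2 + N_{k-1}^2.
N_0 = 1
N_1 = 1 + 1^2 + 1^2 + 1^2 = 4
N_2 = 1 + 4^2 + 4^2 + 4^2 = 49
Terms of depth exactly 2: N_2 − N_1 = 49 − 4 = 45.

45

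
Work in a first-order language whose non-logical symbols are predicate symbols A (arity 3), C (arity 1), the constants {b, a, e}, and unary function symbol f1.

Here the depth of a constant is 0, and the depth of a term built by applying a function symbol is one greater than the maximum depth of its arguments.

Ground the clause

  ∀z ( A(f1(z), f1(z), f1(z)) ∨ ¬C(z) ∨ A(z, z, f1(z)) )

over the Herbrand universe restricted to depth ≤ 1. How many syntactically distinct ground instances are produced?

Ground terms of depth ≤ 1:
  If N_k denotes the number of depth-≤k ground terms, the 3 constants give N_0 = 3, and each function symbol of arity r contributes N_{k-1}^r new terms at level k: N_k = 3 + N_{k-1}.
  N_0 = 3
  N_1 = 3 + 3 = 6
  Explicitly: b, a, e, f1(b), f1(a), f1(e).
So there are 6 ground terms available for substitution.
There is 1 variable to instantiate (z),  occurring in at least one literal, so different choices give different ground instances.
Number of ground instances = 6.

6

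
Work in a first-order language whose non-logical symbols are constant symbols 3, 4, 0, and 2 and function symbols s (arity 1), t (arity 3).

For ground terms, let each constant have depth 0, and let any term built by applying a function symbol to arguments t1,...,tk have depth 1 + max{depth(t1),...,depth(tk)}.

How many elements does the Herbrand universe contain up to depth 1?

72

Let N_k = |{terms of depth ≤ k}|. Then N_0 = 4 and N_k = 4 + N_{k-1} + N_{k-1}^3 for k ≥ 1 (one summand per function symbol, arity giving the exponent).
N_0 = 4
N_1 = 4 + 4 + 4^3 = 72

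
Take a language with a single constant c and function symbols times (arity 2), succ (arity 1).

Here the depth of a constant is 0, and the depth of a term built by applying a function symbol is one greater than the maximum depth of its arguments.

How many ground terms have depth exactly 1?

Let N_k = |{terms of depth ≤ k}|. Then N_0 = 1 and N_k = 1 + N_{k-1}^2 + N_{k-1} for k ≥ 1 (one summand per function symbol, arity giving the exponent).
N_0 = 1
N_1 = 1 + 1^2 + 1 = 3
Terms of depth exactly 1: N_1 − N_0 = 3 − 1 = 2.

2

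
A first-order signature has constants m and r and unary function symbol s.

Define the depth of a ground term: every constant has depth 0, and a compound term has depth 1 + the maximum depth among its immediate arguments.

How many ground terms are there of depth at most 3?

8

Write N_k for the number of ground terms of depth ≤ k. A term of depth ≤ k is either a constant or a function symbol applied to arguments of depth ≤ k−1, so N_k = 2 + N_{k-1}.
N_0 = 2
N_1 = 2 + 2 = 4
N_2 = 2 + 4 = 6
N_3 = 2 + 6 = 8
Explicitly: m, r, s(m), s(r), s(s(m)), s(s(r)), s(s(s(m))), s(s(s(r))).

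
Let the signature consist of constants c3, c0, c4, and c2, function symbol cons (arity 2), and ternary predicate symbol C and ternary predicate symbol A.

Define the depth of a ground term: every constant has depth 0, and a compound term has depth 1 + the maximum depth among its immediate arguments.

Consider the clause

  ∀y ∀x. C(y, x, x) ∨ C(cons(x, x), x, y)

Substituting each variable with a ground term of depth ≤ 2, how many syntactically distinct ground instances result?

163216

Ground terms of depth ≤ 2:
  Write N_k for the number of ground terms of depth ≤ k. A term of depth ≤ k is either a constant or a function symbol applied to arguments of depth ≤ k−1, so N_k = 4 + N_{k-1}^2.
  N_0 = 4
  N_1 = 4 + 4^2 = 20
  N_2 = 4 + 20^2 = 404
So there are 404 ground terms available for substitution.
There are 2 variables to instantiate (y, x), each occurring in at least one literal, so different choices give different ground instances.
Number of ground instances = 404^2 = 163216.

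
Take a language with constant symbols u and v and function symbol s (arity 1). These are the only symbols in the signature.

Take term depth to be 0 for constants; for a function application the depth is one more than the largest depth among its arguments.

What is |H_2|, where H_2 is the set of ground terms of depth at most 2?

6

Write N_k for the number of ground terms of depth ≤ k. A term of depth ≤ k is either a constant or a function symbol applied to arguments of depth ≤ k−1, so N_k = 2 + N_{k-1}.
N_0 = 2
N_1 = 2 + 2 = 4
N_2 = 2 + 4 = 6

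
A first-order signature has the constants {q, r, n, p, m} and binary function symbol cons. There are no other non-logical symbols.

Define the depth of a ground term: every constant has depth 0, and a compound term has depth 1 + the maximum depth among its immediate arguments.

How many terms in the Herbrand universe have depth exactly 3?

818125

Write N_k for the number of ground terms of depth ≤ k. A term of depth ≤ k is either a constant or a function symbol applied to arguments of depth ≤ k−1, so N_k = 5 + N_{k-1}^2.
N_0 = 5
N_1 = 5 + 5^2 = 30
N_2 = 5 + 30^2 = 905
N_3 = 5 + 905^2 = 819030
Terms of depth exactly 3: N_3 − N_2 = 819030 − 905 = 818125.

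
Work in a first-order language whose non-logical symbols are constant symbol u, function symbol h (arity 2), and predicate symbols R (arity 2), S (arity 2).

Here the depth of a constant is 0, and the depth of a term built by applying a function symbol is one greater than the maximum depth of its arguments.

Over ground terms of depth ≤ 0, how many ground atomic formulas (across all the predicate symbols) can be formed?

2

First count ground terms of depth ≤ 0.
If N_k denotes the number of depth-≤k ground terms, the 1 constant gives N_0 = 1, and each function symbol of arity r contributes N_{k-1}^r new terms at level k: N_k = 1 + N_{k-1}^2.
N_0 = 1
So |H| = 1.
A ground atom is a predicate applied to a tuple of terms from H, so the count is the sum over predicates of |H|^arity:
  R: 1^2 = 1;  S: 1^2 = 1
Total ground atoms: 1 + 1 = 2.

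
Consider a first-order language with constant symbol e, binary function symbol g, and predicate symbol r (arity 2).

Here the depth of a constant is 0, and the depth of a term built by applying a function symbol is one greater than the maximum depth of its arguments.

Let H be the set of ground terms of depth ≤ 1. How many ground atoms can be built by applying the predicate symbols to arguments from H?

4

First count ground terms of depth ≤ 1.
Let N_k = |{terms of depth ≤ k}|. Then N_0 = 1 and N_k = 1 + N_{k-1}^2 for k ≥ 1 (one summand per function symbol, arity giving the exponent).
N_0 = 1
N_1 = 1 + 1^2 = 2
Explicitly: e, g(e, e).
So |H| = 2.
A ground atom is a predicate applied to a tuple of terms from H, so the count is the sum over predicates of |H|^arity:
  r: 2^2 = 4
Total ground atoms: 4.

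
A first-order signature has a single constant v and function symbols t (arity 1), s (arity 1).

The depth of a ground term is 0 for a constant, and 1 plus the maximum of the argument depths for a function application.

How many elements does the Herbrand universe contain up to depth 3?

15

Let N_k count ground terms of depth at most k. Each non-constant term of depth ≤ k is some function symbol applied to depth-≤(k−1) arguments, giving N_k = 1 + N_{k-1} + N_{k-1}.
N_0 = 1
N_1 = 1 + 1 + 1 = 3
N_2 = 1 + 3 + 3 = 7
N_3 = 1 + 7 + 7 = 15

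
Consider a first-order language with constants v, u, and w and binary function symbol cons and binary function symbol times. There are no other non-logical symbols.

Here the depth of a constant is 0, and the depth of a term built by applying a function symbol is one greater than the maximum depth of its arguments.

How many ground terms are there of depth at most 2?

885

Write N_k for the number of ground terms of depth ≤ k. A term of depth ≤ k is either a constant or a function symbol applied to arguments of depth ≤ k−1, so N_k = 3 + N_{k-1}^2 + N_{k-1}^2.
N_0 = 3
N_1 = 3 + 3^2 + 3^2 = 21
N_2 = 3 + 21^2 + 21^2 = 885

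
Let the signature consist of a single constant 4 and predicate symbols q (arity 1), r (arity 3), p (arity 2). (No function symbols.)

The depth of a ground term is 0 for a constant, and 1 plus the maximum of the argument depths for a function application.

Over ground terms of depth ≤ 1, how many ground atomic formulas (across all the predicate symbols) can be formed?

First count ground terms of depth ≤ 1.
With no function symbols every ground term is a constant, so there is exactly 1 ground term at every depth bound.
N_0 = 1
N_1 = 1
So |H| = 1.
For each predicate symbol, the number of ground atoms is |H| raised to its arity; summing:
  q: 1;  r: 1^3 = 1;  p: 1^2 = 1
Total ground atoms: 1 + 1 + 1 = 3.

3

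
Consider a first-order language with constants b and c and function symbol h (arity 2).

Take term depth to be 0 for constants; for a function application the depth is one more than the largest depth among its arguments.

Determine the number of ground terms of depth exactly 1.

4

Let N_k = |{terms of depth ≤ k}|. Then N_0 = 2 and N_k = 2 + N_{k-1}^2 for k ≥ 1 (one summand per function symbol, arity giving the exponent).
N_0 = 2
N_1 = 2 + 2^2 = 6
Terms of depth exactly 1: N_1 − N_0 = 6 − 2 = 4.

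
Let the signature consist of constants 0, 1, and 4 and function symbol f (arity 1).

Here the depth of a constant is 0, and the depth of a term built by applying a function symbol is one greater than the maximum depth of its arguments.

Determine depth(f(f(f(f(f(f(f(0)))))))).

7

depth(f(0)) = 1 + depth(0) = 1 + 0 = 1
depth(f(f(0))) = 1 + depth(f(0)) = 1 + 1 = 2
depth(f(f(f(0)))) = 1 + depth(f(f(0))) = 1 + 2 = 3
depth(f(f(f(f(0))))) = 1 + depth(f(f(f(0)))) = 1 + 3 = 4
depth(f(f(f(f(f(0)))))) = 1 + depth(f(f(f(f(0))))) = 1 + 4 = 5
depth(f(f(f(f(f(f(0))))))) = 1 + depth(f(f(f(f(f(0)))))) = 1 + 5 = 6
depth(f(f(f(f(f(f(f(0)))))))) = 1 + depth(f(f(f(f(f(f(0))))))) = 1 + 6 = 7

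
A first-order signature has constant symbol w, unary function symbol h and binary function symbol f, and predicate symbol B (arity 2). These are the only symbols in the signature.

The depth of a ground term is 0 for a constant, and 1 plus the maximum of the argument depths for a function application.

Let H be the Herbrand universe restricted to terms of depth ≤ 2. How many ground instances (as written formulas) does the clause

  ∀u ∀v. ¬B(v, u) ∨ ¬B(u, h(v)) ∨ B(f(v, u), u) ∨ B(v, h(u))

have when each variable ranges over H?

169

Ground terms of depth ≤ 2:
  If N_k denotes the number of depth-≤k ground terms, the 1 constant gives N_0 = 1, and each function symbol of arity r contributes N_{k-1}^r new terms at level k: N_k = 1 + N_{k-1} + N_{k-1}^2.
  N_0 = 1
  N_1 = 1 + 1 + 1^2 = 3
  N_2 = 1 + 3 + 3^2 = 13
So there are 13 ground terms available for substitution.
The body mentions every one of the 2 quantified variables; since ground terms form a free algebra, no two substitutions collapse to the same formula.
Number of ground instances = 13^2 = 169.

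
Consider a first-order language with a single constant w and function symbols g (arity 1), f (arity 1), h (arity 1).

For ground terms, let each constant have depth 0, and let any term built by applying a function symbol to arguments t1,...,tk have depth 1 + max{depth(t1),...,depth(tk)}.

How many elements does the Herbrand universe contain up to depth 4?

121

Count level by level. With function symbols g/1, f/1, h/1, the terms of depth ≤ k are the 1 constant together with each function applied to depth-≤(k−1) tuples, so N_k = 1 + N_{k-1} + N_{k-1} + N_{k-1}.
N_0 = 1
N_1 = 1 + 1 + 1 + 1 = 4
N_2 = 1 + 4 + 4 + 4 = 13
N_3 = 1 + 13 + 13 + 13 = 40
N_4 = 1 + 40 + 40 + 40 = 121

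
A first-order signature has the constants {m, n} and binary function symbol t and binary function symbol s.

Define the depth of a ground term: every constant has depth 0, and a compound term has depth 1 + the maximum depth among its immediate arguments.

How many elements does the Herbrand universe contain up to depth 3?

Let N_k count ground terms of depth at most k. Each non-constant term of depth ≤ k is some function symbol applied to depth-≤(k−1) arguments, giving N_k = 2 + N_{k-1}^2 + N_{k-1}^2.
N_0 = 2
N_1 = 2 + 2^2 + 2^2 = 10
N_2 = 2 + 10^2 + 10^2 = 202
N_3 = 2 + 202^2 + 202^2 = 81610

81610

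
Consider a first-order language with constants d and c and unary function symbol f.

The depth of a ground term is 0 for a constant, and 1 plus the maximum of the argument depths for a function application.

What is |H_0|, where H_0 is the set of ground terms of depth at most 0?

2

If N_k denotes the number of depth-≤k ground terms, the 2 constants give N_0 = 2, and each function symbol of arity r contributes N_{k-1}^r new terms at level k: N_k = 2 + N_{k-1}.
N_0 = 2
Explicitly: d, c.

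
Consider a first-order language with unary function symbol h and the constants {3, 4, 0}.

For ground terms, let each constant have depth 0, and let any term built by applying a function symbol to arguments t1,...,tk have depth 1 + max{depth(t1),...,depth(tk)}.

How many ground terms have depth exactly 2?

Write N_k for the number of ground terms of depth ≤ k. A term of depth ≤ k is either a constant or a function symbol applied to arguments of depth ≤ k−1, so N_k = 3 + N_{k-1}.
N_0 = 3
N_1 = 3 + 3 = 6
N_2 = 3 + 6 = 9
Terms of depth exactly 2: N_2 − N_1 = 9 − 6 = 3.

3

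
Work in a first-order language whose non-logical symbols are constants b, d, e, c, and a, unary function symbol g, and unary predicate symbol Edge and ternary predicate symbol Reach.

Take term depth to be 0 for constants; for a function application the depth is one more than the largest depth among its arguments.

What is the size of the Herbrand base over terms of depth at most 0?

130

First count ground terms of depth ≤ 0.
Let N_k count ground terms of depth at most k. Each non-constant term of depth ≤ k is some function symbol applied to depth-≤(k−1) arguments, giving N_k = 5 + N_{k-1}.
N_0 = 5
Explicitly: b, d, e, c, a.
So |H| = 5.
Each predicate of arity r yields |H|^r ground atoms (one per choice of an r-tuple from H):
  Edge: 5;  Reach: 5^3 = 125
Total ground atoms: 5 + 125 = 130.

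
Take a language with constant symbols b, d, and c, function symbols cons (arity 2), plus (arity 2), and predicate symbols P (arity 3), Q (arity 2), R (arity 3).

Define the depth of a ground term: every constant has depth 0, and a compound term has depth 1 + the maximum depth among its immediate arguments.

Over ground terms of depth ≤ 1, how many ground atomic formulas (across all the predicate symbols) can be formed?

First count ground terms of depth ≤ 1.
Count level by level. With function symbols cons/2, plus/2, the terms of depth ≤ k are the 3 constants together with each function applied to depth-≤(k−1) tuples, so N_k = 3 + N_{k-1}^2 + N_{k-1}^2.
N_0 = 3
N_1 = 3 + 3^2 + 3^2 = 21
So |H| = 21.
Ground atoms are formed by filling each argument slot of a predicate with a term from H, so an r-ary predicate gives |H|^r atoms:
  P: 21^3 = 9261;  Q: 21^2 = 441;  R: 21^3 = 9261
Total ground atoms: 9261 + 441 + 9261 = 18963.

18963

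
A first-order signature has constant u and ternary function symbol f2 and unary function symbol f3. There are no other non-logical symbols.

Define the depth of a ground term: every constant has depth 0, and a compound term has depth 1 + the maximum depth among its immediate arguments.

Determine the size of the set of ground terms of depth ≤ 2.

31

Count level by level. With function symbols f2/3, f3/1, the terms of depth ≤ k are the 1 constant together with each function applied to depth-≤(k−1) tuples, so N_k = 1 + N_{k-1}^3 + N_{k-1}.
N_0 = 1
N_1 = 1 + 1^3 + 1 = 3
N_2 = 1 + 3^3 + 3 = 31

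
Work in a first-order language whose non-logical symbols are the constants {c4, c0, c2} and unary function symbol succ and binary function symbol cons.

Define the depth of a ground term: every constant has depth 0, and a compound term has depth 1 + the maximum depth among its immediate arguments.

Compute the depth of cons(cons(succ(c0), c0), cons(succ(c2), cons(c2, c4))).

depth(succ(c0)) = 1 + depth(c0) = 1 + 0 = 1
depth(cons(succ(c0), c0)) = 1 + max(1, 0) = 2
depth(succ(c2)) = 1 + depth(c2) = 1 + 0 = 1
depth(cons(c2, c4)) = 1 + max(0, 0) = 1
depth(cons(succ(c2), cons(c2, c4))) = 1 + max(1, 1) = 2
depth(cons(cons(succ(c0), c0), cons(succ(c2), cons(c2, c4)))) = 1 + max(2, 2) = 3

3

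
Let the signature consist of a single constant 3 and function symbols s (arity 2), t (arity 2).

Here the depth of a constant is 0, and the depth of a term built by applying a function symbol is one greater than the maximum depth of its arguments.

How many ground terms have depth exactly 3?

Count level by level. With function symbols s/2, t/2, the terms of depth ≤ k are the 1 constant together with each function applied to depth-≤(k−1) tuples, so N_k = 1 + N_{k-1}^2 + N_{k-1}^2.
N_0 = 1
N_1 = 1 + 1^2 + 1^2 = 3
N_2 = 1 + 3^2 + 3^2 = 19
N_3 = 1 + 19^2 + 19^2 = 723
Terms of depth exactly 3: N_3 − N_2 = 723 − 19 = 704.

704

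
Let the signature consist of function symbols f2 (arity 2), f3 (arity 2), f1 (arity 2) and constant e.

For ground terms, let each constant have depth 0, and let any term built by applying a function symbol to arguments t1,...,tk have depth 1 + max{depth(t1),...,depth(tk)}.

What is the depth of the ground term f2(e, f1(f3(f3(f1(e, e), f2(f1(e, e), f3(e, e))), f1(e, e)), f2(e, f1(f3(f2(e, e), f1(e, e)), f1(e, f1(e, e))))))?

depth(f1(e, e)) = 1 + max(0, 0) = 1
depth(f3(e, e)) = 1 + max(0, 0) = 1
depth(f2(f1(e, e), f3(e, e))) = 1 + max(1, 1) = 2
depth(f3(f1(e, e), f2(f1(e, e), f3(e, e)))) = 1 + max(1, 2) = 3
depth(f3(f3(f1(e, e), f2(f1(e, e), f3(e, e))), f1(e, e))) = 1 + max(3, 1) = 4
depth(f2(e, e)) = 1 + max(0, 0) = 1
depth(f3(f2(e, e), f1(e, e))) = 1 + max(1, 1) = 2
depth(f1(e, f1(e, e))) = 1 + max(0, 1) = 2
depth(f1(f3(f2(e, e), f1(e, e)), f1(e, f1(e, e)))) = 1 + max(2, 2) = 3
depth(f2(e, f1(f3(f2(e, e), f1(e, e)), f1(e, f1(e, e))))) = 1 + max(0, 3) = 4
depth(f1(f3(f3(f1(e, e), f2(f1(e, e), f3(e, e))), f1(e, e)), f2(e, f1(f3(f2(e, e), f1(e, e)), f1(e, f1(e, e)))))) = 1 + max(4, 4) = 5
depth(f2(e, f1(f3(f3(f1(e, e), f2(f1(e, e), f3(e, e))), f1(e, e)), f2(e, f1(f3(f2(e, e), f1(e, e)), f1(e, f1(e, e))))))) = 1 + max(0, 5) = 6

6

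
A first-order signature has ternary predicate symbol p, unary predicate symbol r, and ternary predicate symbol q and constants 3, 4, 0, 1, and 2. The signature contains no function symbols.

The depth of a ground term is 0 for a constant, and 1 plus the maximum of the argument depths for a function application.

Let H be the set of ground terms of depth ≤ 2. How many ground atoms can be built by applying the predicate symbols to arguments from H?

First count ground terms of depth ≤ 2.
With no function symbols every ground term is a constant, so there are exactly 5 ground terms at every depth bound.
N_0 = 5
N_1 = 5
N_2 = 5
Explicitly: 3, 4, 0, 1, 2.
So |H| = 5.
Ground atoms are formed by filling each argument slot of a predicate with a term from H, so an r-ary predicate gives |H|^r atoms:
  p: 5^3 = 125;  r: 5;  q: 5^3 = 125
Total ground atoms: 125 + 5 + 125 = 255.

255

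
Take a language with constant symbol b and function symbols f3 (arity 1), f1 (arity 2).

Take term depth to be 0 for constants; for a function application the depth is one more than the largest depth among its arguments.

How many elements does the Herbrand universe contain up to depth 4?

33673

If N_k denotes the number of depth-≤k ground terms, the 1 constant gives N_0 = 1, and each function symbol of arity r contributes N_{k-1}^r new terms at level k: N_k = 1 + N_{k-1} + N_{k-1}^2.
N_0 = 1
N_1 = 1 + 1 + 1^2 = 3
N_2 = 1 + 3 + 3^2 = 13
N_3 = 1 + 13 + 13^2 = 183
N_4 = 1 + 183 + 183^2 = 33673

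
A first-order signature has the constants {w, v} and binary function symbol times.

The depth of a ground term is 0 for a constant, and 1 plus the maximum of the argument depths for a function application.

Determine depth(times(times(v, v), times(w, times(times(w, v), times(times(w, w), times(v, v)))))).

5

depth(times(v, v)) = 1 + max(0, 0) = 1
depth(times(w, v)) = 1 + max(0, 0) = 1
depth(times(w, w)) = 1 + max(0, 0) = 1
depth(times(times(w, w), times(v, v))) = 1 + max(1, 1) = 2
depth(times(times(w, v), times(times(w, w), times(v, v)))) = 1 + max(1, 2) = 3
depth(times(w, times(times(w, v), times(times(w, w), times(v, v))))) = 1 + max(0, 3) = 4
depth(times(times(v, v), times(w, times(times(w, v), times(times(w, w), times(v, v)))))) = 1 + max(1, 4) = 5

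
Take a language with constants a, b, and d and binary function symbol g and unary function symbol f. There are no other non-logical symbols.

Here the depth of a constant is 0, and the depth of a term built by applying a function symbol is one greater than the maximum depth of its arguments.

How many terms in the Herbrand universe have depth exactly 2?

228

Count level by level. With function symbols g/2, f/1, the terms of depth ≤ k are the 3 constants together with each function applied to depth-≤(k−1) tuples, so N_k = 3 + N_{k-1}^2 + N_{k-1}.
N_0 = 3
N_1 = 3 + 3^2 + 3 = 15
N_2 = 3 + 15^2 + 15 = 243
Terms of depth exactly 2: N_2 − N_1 = 243 − 15 = 228.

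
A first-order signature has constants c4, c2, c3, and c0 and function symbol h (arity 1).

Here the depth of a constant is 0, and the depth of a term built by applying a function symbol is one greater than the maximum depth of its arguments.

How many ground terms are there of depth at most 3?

Let N_k = |{terms of depth ≤ k}|. Then N_0 = 4 and N_k = 4 + N_{k-1} for k ≥ 1 (one summand per function symbol, arity giving the exponent).
N_0 = 4
N_1 = 4 + 4 = 8
N_2 = 4 + 8 = 12
N_3 = 4 + 12 = 16

16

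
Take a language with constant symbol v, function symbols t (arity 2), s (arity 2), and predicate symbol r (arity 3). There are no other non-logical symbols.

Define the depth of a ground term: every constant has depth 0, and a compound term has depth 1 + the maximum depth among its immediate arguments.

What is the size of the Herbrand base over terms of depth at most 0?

1

First count ground terms of depth ≤ 0.
Count level by level. With function symbols t/2, s/2, the terms of depth ≤ k are the 1 constant together with each function applied to depth-≤(k−1) tuples, so N_k = 1 + N_{k-1}^2 + N_{k-1}^2.
N_0 = 1
Explicitly: v.
So |H| = 1.
Ground atoms are formed by filling each argument slot of a predicate with a term from H, so an r-ary predicate gives |H|^r atoms:
  r: 1^3 = 1
Total ground atoms: 1.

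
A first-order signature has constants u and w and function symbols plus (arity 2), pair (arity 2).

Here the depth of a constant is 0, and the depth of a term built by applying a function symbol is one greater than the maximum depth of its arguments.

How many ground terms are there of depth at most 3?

If N_k denotes the number of depth-≤k ground terms, the 2 constants give N_0 = 2, and each function symbol of arity r contributes N_{k-1}^r new terms at level k: N_k = 2 + N_{k-1}^2 + N_{k-1}^2.
N_0 = 2
N_1 = 2 + 2^2 + 2^2 = 10
N_2 = 2 + 10^2 + 10^2 = 202
N_3 = 2 + 202^2 + 202^2 = 81610

81610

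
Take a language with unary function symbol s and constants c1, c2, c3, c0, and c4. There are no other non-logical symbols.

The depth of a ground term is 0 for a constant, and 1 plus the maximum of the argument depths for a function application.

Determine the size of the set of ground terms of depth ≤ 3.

Write N_k for the number of ground terms of depth ≤ k. A term of depth ≤ k is either a constant or a function symbol applied to arguments of depth ≤ k−1, so N_k = 5 + N_{k-1}.
N_0 = 5
N_1 = 5 + 5 = 10
N_2 = 5 + 10 = 15
N_3 = 5 + 15 = 20

20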